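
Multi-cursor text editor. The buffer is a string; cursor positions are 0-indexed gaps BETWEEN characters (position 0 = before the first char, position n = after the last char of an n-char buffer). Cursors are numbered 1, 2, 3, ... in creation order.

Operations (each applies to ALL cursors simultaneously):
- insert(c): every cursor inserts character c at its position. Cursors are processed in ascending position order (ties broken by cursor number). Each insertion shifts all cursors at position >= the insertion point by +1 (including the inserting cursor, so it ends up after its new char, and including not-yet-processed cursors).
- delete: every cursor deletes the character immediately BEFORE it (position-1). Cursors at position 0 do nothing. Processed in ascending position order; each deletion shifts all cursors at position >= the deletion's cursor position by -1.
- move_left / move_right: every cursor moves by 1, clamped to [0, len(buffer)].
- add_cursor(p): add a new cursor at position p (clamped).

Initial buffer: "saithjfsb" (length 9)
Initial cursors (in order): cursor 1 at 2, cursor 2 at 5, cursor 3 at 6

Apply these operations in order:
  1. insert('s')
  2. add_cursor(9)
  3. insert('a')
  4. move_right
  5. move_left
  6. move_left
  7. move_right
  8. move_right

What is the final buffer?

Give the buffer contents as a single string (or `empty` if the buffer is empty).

Answer: sasaithsajsaafsb

Derivation:
After op 1 (insert('s')): buffer="sasithsjsfsb" (len 12), cursors c1@3 c2@7 c3@9, authorship ..1...2.3...
After op 2 (add_cursor(9)): buffer="sasithsjsfsb" (len 12), cursors c1@3 c2@7 c3@9 c4@9, authorship ..1...2.3...
After op 3 (insert('a')): buffer="sasaithsajsaafsb" (len 16), cursors c1@4 c2@9 c3@13 c4@13, authorship ..11...22.334...
After op 4 (move_right): buffer="sasaithsajsaafsb" (len 16), cursors c1@5 c2@10 c3@14 c4@14, authorship ..11...22.334...
After op 5 (move_left): buffer="sasaithsajsaafsb" (len 16), cursors c1@4 c2@9 c3@13 c4@13, authorship ..11...22.334...
After op 6 (move_left): buffer="sasaithsajsaafsb" (len 16), cursors c1@3 c2@8 c3@12 c4@12, authorship ..11...22.334...
After op 7 (move_right): buffer="sasaithsajsaafsb" (len 16), cursors c1@4 c2@9 c3@13 c4@13, authorship ..11...22.334...
After op 8 (move_right): buffer="sasaithsajsaafsb" (len 16), cursors c1@5 c2@10 c3@14 c4@14, authorship ..11...22.334...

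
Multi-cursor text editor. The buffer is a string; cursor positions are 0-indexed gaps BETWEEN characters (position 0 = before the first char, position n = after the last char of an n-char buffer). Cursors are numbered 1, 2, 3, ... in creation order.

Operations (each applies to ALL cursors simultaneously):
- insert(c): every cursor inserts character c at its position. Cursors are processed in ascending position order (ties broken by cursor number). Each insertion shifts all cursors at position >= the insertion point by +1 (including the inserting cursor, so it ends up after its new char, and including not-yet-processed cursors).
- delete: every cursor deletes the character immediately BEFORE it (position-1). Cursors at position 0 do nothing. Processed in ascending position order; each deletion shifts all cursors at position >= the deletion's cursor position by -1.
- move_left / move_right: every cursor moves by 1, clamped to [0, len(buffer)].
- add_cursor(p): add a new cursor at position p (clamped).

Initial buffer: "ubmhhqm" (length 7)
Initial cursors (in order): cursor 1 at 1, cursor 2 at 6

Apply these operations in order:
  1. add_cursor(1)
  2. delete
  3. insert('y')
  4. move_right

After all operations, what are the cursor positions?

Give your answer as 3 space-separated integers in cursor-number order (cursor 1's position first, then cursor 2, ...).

Answer: 3 8 3

Derivation:
After op 1 (add_cursor(1)): buffer="ubmhhqm" (len 7), cursors c1@1 c3@1 c2@6, authorship .......
After op 2 (delete): buffer="bmhhm" (len 5), cursors c1@0 c3@0 c2@4, authorship .....
After op 3 (insert('y')): buffer="yybmhhym" (len 8), cursors c1@2 c3@2 c2@7, authorship 13....2.
After op 4 (move_right): buffer="yybmhhym" (len 8), cursors c1@3 c3@3 c2@8, authorship 13....2.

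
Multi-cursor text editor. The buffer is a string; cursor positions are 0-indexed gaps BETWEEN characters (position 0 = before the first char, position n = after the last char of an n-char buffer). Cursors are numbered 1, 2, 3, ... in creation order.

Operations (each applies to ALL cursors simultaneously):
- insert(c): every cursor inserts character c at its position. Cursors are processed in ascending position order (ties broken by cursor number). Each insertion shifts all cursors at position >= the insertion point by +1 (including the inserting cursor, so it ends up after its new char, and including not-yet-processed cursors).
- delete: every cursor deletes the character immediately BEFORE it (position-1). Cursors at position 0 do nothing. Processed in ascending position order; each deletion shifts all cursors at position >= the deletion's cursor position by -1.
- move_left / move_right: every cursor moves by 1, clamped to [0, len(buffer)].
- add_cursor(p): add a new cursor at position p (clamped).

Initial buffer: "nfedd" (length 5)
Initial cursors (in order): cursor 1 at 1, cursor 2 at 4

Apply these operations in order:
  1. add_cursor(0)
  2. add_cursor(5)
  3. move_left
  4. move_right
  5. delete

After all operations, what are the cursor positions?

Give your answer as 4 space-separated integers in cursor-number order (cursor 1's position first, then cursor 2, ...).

After op 1 (add_cursor(0)): buffer="nfedd" (len 5), cursors c3@0 c1@1 c2@4, authorship .....
After op 2 (add_cursor(5)): buffer="nfedd" (len 5), cursors c3@0 c1@1 c2@4 c4@5, authorship .....
After op 3 (move_left): buffer="nfedd" (len 5), cursors c1@0 c3@0 c2@3 c4@4, authorship .....
After op 4 (move_right): buffer="nfedd" (len 5), cursors c1@1 c3@1 c2@4 c4@5, authorship .....
After op 5 (delete): buffer="fe" (len 2), cursors c1@0 c3@0 c2@2 c4@2, authorship ..

Answer: 0 2 0 2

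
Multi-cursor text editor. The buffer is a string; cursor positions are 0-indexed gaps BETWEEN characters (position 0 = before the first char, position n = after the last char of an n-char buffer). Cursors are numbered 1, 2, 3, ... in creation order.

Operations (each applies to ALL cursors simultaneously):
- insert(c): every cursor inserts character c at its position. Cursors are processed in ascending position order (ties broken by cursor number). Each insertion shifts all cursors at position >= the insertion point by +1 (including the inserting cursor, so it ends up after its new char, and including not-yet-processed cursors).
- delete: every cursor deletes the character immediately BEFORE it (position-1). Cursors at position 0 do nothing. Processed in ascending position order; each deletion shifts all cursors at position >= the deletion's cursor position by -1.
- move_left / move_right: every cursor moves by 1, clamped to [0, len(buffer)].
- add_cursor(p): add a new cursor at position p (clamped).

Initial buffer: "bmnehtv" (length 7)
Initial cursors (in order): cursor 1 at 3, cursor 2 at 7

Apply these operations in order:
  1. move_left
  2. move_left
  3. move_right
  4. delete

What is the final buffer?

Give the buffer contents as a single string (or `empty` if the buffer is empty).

After op 1 (move_left): buffer="bmnehtv" (len 7), cursors c1@2 c2@6, authorship .......
After op 2 (move_left): buffer="bmnehtv" (len 7), cursors c1@1 c2@5, authorship .......
After op 3 (move_right): buffer="bmnehtv" (len 7), cursors c1@2 c2@6, authorship .......
After op 4 (delete): buffer="bnehv" (len 5), cursors c1@1 c2@4, authorship .....

Answer: bnehv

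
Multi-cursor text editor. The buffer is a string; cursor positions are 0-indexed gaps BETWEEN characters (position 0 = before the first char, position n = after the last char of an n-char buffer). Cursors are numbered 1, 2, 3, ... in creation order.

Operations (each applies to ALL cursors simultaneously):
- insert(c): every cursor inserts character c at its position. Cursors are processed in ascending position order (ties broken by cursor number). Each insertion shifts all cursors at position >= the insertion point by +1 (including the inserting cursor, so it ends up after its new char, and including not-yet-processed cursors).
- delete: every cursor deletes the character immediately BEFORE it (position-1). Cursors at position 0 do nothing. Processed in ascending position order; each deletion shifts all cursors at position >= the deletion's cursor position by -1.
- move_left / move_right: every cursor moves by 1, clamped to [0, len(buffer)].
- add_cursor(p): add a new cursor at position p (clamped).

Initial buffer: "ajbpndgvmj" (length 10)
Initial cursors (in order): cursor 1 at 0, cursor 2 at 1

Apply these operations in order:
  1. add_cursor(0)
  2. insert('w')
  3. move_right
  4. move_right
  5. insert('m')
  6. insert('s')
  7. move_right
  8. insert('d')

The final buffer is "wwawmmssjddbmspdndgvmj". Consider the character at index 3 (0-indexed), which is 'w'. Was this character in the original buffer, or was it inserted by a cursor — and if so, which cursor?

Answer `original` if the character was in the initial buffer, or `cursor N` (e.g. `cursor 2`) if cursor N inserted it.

After op 1 (add_cursor(0)): buffer="ajbpndgvmj" (len 10), cursors c1@0 c3@0 c2@1, authorship ..........
After op 2 (insert('w')): buffer="wwawjbpndgvmj" (len 13), cursors c1@2 c3@2 c2@4, authorship 13.2.........
After op 3 (move_right): buffer="wwawjbpndgvmj" (len 13), cursors c1@3 c3@3 c2@5, authorship 13.2.........
After op 4 (move_right): buffer="wwawjbpndgvmj" (len 13), cursors c1@4 c3@4 c2@6, authorship 13.2.........
After op 5 (insert('m')): buffer="wwawmmjbmpndgvmj" (len 16), cursors c1@6 c3@6 c2@9, authorship 13.213..2.......
After op 6 (insert('s')): buffer="wwawmmssjbmspndgvmj" (len 19), cursors c1@8 c3@8 c2@12, authorship 13.21313..22.......
After op 7 (move_right): buffer="wwawmmssjbmspndgvmj" (len 19), cursors c1@9 c3@9 c2@13, authorship 13.21313..22.......
After op 8 (insert('d')): buffer="wwawmmssjddbmspdndgvmj" (len 22), cursors c1@11 c3@11 c2@16, authorship 13.21313.13.22.2......
Authorship (.=original, N=cursor N): 1 3 . 2 1 3 1 3 . 1 3 . 2 2 . 2 . . . . . .
Index 3: author = 2

Answer: cursor 2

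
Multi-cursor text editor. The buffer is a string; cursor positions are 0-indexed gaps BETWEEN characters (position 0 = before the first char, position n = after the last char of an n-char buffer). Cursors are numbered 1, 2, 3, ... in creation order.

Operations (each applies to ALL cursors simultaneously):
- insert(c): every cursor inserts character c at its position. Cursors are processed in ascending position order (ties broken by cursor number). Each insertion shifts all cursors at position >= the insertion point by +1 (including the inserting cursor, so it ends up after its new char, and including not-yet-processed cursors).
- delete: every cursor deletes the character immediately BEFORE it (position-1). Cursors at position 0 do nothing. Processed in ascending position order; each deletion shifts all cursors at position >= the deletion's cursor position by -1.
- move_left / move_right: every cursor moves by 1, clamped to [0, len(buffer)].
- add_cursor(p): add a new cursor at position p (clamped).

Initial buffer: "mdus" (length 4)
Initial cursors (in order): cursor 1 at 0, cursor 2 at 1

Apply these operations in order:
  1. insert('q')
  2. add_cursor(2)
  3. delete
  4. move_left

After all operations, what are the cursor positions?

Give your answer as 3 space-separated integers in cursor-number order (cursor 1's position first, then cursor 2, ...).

After op 1 (insert('q')): buffer="qmqdus" (len 6), cursors c1@1 c2@3, authorship 1.2...
After op 2 (add_cursor(2)): buffer="qmqdus" (len 6), cursors c1@1 c3@2 c2@3, authorship 1.2...
After op 3 (delete): buffer="dus" (len 3), cursors c1@0 c2@0 c3@0, authorship ...
After op 4 (move_left): buffer="dus" (len 3), cursors c1@0 c2@0 c3@0, authorship ...

Answer: 0 0 0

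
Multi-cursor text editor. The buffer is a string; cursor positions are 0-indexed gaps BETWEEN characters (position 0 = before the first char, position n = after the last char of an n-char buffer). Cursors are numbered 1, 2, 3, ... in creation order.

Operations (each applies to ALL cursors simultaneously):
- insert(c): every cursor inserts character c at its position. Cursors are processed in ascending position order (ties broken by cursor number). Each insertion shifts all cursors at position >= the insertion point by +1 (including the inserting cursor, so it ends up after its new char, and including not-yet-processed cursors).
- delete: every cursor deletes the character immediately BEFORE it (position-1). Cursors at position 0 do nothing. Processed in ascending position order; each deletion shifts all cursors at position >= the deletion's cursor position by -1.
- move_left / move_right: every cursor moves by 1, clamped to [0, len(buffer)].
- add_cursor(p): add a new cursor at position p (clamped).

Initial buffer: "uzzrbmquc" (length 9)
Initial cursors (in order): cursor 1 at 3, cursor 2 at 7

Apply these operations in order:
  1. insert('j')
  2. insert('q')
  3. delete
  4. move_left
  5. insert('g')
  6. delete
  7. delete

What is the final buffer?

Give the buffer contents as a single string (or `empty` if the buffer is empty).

After op 1 (insert('j')): buffer="uzzjrbmqjuc" (len 11), cursors c1@4 c2@9, authorship ...1....2..
After op 2 (insert('q')): buffer="uzzjqrbmqjquc" (len 13), cursors c1@5 c2@11, authorship ...11....22..
After op 3 (delete): buffer="uzzjrbmqjuc" (len 11), cursors c1@4 c2@9, authorship ...1....2..
After op 4 (move_left): buffer="uzzjrbmqjuc" (len 11), cursors c1@3 c2@8, authorship ...1....2..
After op 5 (insert('g')): buffer="uzzgjrbmqgjuc" (len 13), cursors c1@4 c2@10, authorship ...11....22..
After op 6 (delete): buffer="uzzjrbmqjuc" (len 11), cursors c1@3 c2@8, authorship ...1....2..
After op 7 (delete): buffer="uzjrbmjuc" (len 9), cursors c1@2 c2@6, authorship ..1...2..

Answer: uzjrbmjuc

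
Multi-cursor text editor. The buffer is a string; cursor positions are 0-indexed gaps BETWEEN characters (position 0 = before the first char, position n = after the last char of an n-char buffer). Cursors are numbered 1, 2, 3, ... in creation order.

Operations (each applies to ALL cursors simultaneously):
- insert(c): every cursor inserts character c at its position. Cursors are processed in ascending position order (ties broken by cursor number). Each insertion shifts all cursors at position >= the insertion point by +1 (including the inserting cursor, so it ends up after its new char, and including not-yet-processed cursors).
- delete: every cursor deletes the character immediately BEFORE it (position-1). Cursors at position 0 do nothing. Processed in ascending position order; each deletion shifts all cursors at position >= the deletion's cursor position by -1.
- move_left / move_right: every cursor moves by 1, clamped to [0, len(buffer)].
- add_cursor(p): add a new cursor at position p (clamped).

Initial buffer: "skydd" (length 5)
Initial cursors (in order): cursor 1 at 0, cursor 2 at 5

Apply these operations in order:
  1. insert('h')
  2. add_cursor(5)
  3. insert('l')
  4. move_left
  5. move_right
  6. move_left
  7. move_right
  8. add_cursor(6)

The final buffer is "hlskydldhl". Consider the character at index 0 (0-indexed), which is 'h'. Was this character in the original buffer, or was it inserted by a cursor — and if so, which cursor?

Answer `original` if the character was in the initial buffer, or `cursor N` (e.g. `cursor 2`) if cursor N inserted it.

After op 1 (insert('h')): buffer="hskyddh" (len 7), cursors c1@1 c2@7, authorship 1.....2
After op 2 (add_cursor(5)): buffer="hskyddh" (len 7), cursors c1@1 c3@5 c2@7, authorship 1.....2
After op 3 (insert('l')): buffer="hlskydldhl" (len 10), cursors c1@2 c3@7 c2@10, authorship 11....3.22
After op 4 (move_left): buffer="hlskydldhl" (len 10), cursors c1@1 c3@6 c2@9, authorship 11....3.22
After op 5 (move_right): buffer="hlskydldhl" (len 10), cursors c1@2 c3@7 c2@10, authorship 11....3.22
After op 6 (move_left): buffer="hlskydldhl" (len 10), cursors c1@1 c3@6 c2@9, authorship 11....3.22
After op 7 (move_right): buffer="hlskydldhl" (len 10), cursors c1@2 c3@7 c2@10, authorship 11....3.22
After op 8 (add_cursor(6)): buffer="hlskydldhl" (len 10), cursors c1@2 c4@6 c3@7 c2@10, authorship 11....3.22
Authorship (.=original, N=cursor N): 1 1 . . . . 3 . 2 2
Index 0: author = 1

Answer: cursor 1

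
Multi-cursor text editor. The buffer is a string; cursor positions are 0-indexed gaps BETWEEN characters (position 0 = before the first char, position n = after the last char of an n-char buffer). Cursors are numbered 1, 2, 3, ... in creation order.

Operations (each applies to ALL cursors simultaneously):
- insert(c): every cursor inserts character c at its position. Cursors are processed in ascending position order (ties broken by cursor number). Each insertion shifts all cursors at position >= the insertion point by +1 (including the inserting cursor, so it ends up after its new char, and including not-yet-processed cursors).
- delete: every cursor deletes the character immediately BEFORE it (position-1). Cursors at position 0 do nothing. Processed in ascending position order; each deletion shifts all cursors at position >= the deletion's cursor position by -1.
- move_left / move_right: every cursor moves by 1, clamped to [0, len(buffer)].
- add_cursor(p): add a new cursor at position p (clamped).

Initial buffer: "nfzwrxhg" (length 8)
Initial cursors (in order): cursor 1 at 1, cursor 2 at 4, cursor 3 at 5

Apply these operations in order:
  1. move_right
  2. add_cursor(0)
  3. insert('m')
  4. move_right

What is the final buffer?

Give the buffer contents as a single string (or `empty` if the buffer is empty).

Answer: mnfmzwrmxmhg

Derivation:
After op 1 (move_right): buffer="nfzwrxhg" (len 8), cursors c1@2 c2@5 c3@6, authorship ........
After op 2 (add_cursor(0)): buffer="nfzwrxhg" (len 8), cursors c4@0 c1@2 c2@5 c3@6, authorship ........
After op 3 (insert('m')): buffer="mnfmzwrmxmhg" (len 12), cursors c4@1 c1@4 c2@8 c3@10, authorship 4..1...2.3..
After op 4 (move_right): buffer="mnfmzwrmxmhg" (len 12), cursors c4@2 c1@5 c2@9 c3@11, authorship 4..1...2.3..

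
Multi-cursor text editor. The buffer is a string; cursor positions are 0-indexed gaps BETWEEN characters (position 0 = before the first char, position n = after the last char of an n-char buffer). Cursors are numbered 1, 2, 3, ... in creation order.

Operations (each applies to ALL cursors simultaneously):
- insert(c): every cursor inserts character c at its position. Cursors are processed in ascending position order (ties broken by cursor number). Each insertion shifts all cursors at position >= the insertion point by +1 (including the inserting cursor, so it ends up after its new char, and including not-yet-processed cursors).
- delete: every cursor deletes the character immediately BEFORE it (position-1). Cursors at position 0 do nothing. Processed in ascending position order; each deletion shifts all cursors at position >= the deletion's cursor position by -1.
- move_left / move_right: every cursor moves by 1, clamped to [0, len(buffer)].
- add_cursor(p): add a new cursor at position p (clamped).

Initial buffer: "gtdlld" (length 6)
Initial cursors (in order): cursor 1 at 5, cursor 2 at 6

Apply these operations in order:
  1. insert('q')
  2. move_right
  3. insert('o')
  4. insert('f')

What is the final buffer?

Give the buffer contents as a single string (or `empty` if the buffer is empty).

Answer: gtdllqdofqof

Derivation:
After op 1 (insert('q')): buffer="gtdllqdq" (len 8), cursors c1@6 c2@8, authorship .....1.2
After op 2 (move_right): buffer="gtdllqdq" (len 8), cursors c1@7 c2@8, authorship .....1.2
After op 3 (insert('o')): buffer="gtdllqdoqo" (len 10), cursors c1@8 c2@10, authorship .....1.122
After op 4 (insert('f')): buffer="gtdllqdofqof" (len 12), cursors c1@9 c2@12, authorship .....1.11222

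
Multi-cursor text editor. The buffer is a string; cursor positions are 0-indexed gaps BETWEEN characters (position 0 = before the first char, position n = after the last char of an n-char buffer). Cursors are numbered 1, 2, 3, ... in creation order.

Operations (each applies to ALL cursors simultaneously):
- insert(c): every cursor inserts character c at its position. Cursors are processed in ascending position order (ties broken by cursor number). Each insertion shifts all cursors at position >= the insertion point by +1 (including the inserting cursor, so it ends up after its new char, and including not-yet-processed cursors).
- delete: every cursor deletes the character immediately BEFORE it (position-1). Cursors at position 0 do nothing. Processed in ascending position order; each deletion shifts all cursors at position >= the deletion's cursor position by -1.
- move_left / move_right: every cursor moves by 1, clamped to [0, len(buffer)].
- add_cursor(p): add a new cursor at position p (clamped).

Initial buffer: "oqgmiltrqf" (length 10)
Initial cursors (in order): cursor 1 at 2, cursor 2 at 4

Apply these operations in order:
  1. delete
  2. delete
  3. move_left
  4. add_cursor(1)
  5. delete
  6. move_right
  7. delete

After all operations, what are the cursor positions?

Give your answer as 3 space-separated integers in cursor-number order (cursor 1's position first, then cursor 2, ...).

After op 1 (delete): buffer="ogiltrqf" (len 8), cursors c1@1 c2@2, authorship ........
After op 2 (delete): buffer="iltrqf" (len 6), cursors c1@0 c2@0, authorship ......
After op 3 (move_left): buffer="iltrqf" (len 6), cursors c1@0 c2@0, authorship ......
After op 4 (add_cursor(1)): buffer="iltrqf" (len 6), cursors c1@0 c2@0 c3@1, authorship ......
After op 5 (delete): buffer="ltrqf" (len 5), cursors c1@0 c2@0 c3@0, authorship .....
After op 6 (move_right): buffer="ltrqf" (len 5), cursors c1@1 c2@1 c3@1, authorship .....
After op 7 (delete): buffer="trqf" (len 4), cursors c1@0 c2@0 c3@0, authorship ....

Answer: 0 0 0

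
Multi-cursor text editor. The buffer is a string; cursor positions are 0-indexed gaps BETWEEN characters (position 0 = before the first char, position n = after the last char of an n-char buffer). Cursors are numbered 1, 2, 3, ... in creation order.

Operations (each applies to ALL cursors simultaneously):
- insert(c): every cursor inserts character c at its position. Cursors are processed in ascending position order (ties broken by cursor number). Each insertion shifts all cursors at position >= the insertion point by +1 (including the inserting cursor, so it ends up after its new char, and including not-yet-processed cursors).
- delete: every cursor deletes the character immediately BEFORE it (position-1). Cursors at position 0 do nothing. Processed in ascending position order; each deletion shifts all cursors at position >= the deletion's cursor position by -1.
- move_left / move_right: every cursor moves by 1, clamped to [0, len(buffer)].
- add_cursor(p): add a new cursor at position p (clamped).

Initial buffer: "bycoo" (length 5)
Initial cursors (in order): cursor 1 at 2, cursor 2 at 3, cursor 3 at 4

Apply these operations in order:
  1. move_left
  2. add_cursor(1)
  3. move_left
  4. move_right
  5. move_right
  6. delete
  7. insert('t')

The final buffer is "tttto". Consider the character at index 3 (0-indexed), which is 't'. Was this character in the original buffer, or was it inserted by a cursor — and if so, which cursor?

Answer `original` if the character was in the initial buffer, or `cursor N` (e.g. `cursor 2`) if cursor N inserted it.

Answer: cursor 4

Derivation:
After op 1 (move_left): buffer="bycoo" (len 5), cursors c1@1 c2@2 c3@3, authorship .....
After op 2 (add_cursor(1)): buffer="bycoo" (len 5), cursors c1@1 c4@1 c2@2 c3@3, authorship .....
After op 3 (move_left): buffer="bycoo" (len 5), cursors c1@0 c4@0 c2@1 c3@2, authorship .....
After op 4 (move_right): buffer="bycoo" (len 5), cursors c1@1 c4@1 c2@2 c3@3, authorship .....
After op 5 (move_right): buffer="bycoo" (len 5), cursors c1@2 c4@2 c2@3 c3@4, authorship .....
After op 6 (delete): buffer="o" (len 1), cursors c1@0 c2@0 c3@0 c4@0, authorship .
After op 7 (insert('t')): buffer="tttto" (len 5), cursors c1@4 c2@4 c3@4 c4@4, authorship 1234.
Authorship (.=original, N=cursor N): 1 2 3 4 .
Index 3: author = 4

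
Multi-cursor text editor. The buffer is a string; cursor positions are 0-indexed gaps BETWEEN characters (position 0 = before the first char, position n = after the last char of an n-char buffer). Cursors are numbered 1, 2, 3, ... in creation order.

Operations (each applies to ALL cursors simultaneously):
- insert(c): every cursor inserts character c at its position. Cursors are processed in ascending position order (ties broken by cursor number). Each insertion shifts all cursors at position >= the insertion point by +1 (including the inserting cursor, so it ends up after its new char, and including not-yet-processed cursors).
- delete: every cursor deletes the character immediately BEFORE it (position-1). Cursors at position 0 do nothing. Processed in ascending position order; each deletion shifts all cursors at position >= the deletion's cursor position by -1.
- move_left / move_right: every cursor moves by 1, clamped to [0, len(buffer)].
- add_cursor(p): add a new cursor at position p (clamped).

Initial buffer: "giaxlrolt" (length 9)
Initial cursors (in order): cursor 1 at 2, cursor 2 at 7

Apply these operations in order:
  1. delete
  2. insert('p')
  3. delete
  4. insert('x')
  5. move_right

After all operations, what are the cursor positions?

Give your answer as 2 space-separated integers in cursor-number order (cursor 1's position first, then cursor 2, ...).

Answer: 3 8

Derivation:
After op 1 (delete): buffer="gaxlrlt" (len 7), cursors c1@1 c2@5, authorship .......
After op 2 (insert('p')): buffer="gpaxlrplt" (len 9), cursors c1@2 c2@7, authorship .1....2..
After op 3 (delete): buffer="gaxlrlt" (len 7), cursors c1@1 c2@5, authorship .......
After op 4 (insert('x')): buffer="gxaxlrxlt" (len 9), cursors c1@2 c2@7, authorship .1....2..
After op 5 (move_right): buffer="gxaxlrxlt" (len 9), cursors c1@3 c2@8, authorship .1....2..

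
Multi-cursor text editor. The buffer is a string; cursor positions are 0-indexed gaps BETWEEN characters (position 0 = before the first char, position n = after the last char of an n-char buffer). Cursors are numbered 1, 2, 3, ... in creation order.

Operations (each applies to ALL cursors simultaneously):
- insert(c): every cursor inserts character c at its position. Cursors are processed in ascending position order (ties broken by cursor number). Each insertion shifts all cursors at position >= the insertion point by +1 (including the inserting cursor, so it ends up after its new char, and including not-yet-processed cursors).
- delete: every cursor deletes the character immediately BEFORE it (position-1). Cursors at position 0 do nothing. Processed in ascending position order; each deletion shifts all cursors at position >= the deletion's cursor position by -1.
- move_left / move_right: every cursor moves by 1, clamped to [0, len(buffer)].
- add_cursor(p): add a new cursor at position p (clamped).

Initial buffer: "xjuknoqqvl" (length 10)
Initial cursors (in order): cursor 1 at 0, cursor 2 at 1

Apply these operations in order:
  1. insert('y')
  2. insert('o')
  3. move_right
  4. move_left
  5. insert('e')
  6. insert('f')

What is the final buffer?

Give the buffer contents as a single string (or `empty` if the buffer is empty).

After op 1 (insert('y')): buffer="yxyjuknoqqvl" (len 12), cursors c1@1 c2@3, authorship 1.2.........
After op 2 (insert('o')): buffer="yoxyojuknoqqvl" (len 14), cursors c1@2 c2@5, authorship 11.22.........
After op 3 (move_right): buffer="yoxyojuknoqqvl" (len 14), cursors c1@3 c2@6, authorship 11.22.........
After op 4 (move_left): buffer="yoxyojuknoqqvl" (len 14), cursors c1@2 c2@5, authorship 11.22.........
After op 5 (insert('e')): buffer="yoexyoejuknoqqvl" (len 16), cursors c1@3 c2@7, authorship 111.222.........
After op 6 (insert('f')): buffer="yoefxyoefjuknoqqvl" (len 18), cursors c1@4 c2@9, authorship 1111.2222.........

Answer: yoefxyoefjuknoqqvl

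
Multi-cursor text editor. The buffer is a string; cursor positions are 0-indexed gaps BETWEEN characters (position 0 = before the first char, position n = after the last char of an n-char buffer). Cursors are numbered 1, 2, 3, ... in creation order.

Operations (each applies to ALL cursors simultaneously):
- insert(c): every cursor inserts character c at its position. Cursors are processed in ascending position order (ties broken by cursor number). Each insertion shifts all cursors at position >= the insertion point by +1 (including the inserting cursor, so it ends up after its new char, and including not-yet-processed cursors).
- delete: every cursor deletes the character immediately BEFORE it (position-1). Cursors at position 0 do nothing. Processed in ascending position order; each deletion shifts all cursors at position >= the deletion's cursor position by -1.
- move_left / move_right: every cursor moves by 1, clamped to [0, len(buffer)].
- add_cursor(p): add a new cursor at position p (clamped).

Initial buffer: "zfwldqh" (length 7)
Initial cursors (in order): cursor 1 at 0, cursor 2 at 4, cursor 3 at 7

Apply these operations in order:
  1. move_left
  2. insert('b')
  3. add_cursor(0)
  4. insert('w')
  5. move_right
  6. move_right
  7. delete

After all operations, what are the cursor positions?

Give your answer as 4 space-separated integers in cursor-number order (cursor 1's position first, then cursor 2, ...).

After op 1 (move_left): buffer="zfwldqh" (len 7), cursors c1@0 c2@3 c3@6, authorship .......
After op 2 (insert('b')): buffer="bzfwbldqbh" (len 10), cursors c1@1 c2@5 c3@9, authorship 1...2...3.
After op 3 (add_cursor(0)): buffer="bzfwbldqbh" (len 10), cursors c4@0 c1@1 c2@5 c3@9, authorship 1...2...3.
After op 4 (insert('w')): buffer="wbwzfwbwldqbwh" (len 14), cursors c4@1 c1@3 c2@8 c3@13, authorship 411...22...33.
After op 5 (move_right): buffer="wbwzfwbwldqbwh" (len 14), cursors c4@2 c1@4 c2@9 c3@14, authorship 411...22...33.
After op 6 (move_right): buffer="wbwzfwbwldqbwh" (len 14), cursors c4@3 c1@5 c2@10 c3@14, authorship 411...22...33.
After op 7 (delete): buffer="wbzwbwlqbw" (len 10), cursors c4@2 c1@3 c2@7 c3@10, authorship 41..22..33

Answer: 3 7 10 2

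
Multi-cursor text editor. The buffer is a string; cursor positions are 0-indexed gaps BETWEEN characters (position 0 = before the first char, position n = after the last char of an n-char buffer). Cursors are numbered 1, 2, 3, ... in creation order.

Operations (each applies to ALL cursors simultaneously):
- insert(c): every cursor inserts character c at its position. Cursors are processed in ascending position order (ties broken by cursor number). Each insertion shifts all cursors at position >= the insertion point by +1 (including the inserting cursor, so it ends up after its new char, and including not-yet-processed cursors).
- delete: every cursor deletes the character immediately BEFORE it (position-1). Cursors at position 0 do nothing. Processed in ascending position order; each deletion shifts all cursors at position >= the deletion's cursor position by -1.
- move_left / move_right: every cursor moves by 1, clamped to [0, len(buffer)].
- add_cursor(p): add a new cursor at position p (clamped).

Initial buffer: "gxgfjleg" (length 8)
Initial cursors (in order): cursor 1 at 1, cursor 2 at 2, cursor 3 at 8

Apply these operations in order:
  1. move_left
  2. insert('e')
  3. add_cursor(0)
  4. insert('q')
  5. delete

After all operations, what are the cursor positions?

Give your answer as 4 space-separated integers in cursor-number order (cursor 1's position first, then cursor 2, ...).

After op 1 (move_left): buffer="gxgfjleg" (len 8), cursors c1@0 c2@1 c3@7, authorship ........
After op 2 (insert('e')): buffer="egexgfjleeg" (len 11), cursors c1@1 c2@3 c3@10, authorship 1.2......3.
After op 3 (add_cursor(0)): buffer="egexgfjleeg" (len 11), cursors c4@0 c1@1 c2@3 c3@10, authorship 1.2......3.
After op 4 (insert('q')): buffer="qeqgeqxgfjleeqg" (len 15), cursors c4@1 c1@3 c2@6 c3@14, authorship 411.22......33.
After op 5 (delete): buffer="egexgfjleeg" (len 11), cursors c4@0 c1@1 c2@3 c3@10, authorship 1.2......3.

Answer: 1 3 10 0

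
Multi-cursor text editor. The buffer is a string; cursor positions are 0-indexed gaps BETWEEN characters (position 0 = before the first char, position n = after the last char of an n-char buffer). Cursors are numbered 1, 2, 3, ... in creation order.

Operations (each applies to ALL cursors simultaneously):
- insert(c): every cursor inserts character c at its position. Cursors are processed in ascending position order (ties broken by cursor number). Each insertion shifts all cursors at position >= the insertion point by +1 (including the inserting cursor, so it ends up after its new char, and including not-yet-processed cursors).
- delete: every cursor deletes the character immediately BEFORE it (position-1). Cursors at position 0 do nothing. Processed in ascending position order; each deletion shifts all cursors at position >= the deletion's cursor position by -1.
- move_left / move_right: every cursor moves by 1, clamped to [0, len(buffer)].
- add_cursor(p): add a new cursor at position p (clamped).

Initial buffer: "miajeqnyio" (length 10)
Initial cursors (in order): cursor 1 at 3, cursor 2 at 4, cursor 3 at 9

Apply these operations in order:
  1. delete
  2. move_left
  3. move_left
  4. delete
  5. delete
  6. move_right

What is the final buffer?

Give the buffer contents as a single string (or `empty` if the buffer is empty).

After op 1 (delete): buffer="mieqnyo" (len 7), cursors c1@2 c2@2 c3@6, authorship .......
After op 2 (move_left): buffer="mieqnyo" (len 7), cursors c1@1 c2@1 c3@5, authorship .......
After op 3 (move_left): buffer="mieqnyo" (len 7), cursors c1@0 c2@0 c3@4, authorship .......
After op 4 (delete): buffer="mienyo" (len 6), cursors c1@0 c2@0 c3@3, authorship ......
After op 5 (delete): buffer="minyo" (len 5), cursors c1@0 c2@0 c3@2, authorship .....
After op 6 (move_right): buffer="minyo" (len 5), cursors c1@1 c2@1 c3@3, authorship .....

Answer: minyo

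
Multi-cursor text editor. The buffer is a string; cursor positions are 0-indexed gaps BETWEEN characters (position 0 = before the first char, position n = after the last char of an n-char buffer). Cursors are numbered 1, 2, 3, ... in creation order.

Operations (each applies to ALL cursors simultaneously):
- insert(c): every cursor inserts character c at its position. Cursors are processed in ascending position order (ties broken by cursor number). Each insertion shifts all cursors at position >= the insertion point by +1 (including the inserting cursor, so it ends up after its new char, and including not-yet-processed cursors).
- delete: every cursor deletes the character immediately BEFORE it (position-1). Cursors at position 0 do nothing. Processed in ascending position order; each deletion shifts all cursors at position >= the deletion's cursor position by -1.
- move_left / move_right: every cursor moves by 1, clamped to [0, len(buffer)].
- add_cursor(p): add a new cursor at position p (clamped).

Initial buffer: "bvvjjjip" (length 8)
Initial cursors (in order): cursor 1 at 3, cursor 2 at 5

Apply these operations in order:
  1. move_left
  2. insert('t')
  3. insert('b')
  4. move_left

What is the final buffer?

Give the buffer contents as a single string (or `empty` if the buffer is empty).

After op 1 (move_left): buffer="bvvjjjip" (len 8), cursors c1@2 c2@4, authorship ........
After op 2 (insert('t')): buffer="bvtvjtjjip" (len 10), cursors c1@3 c2@6, authorship ..1..2....
After op 3 (insert('b')): buffer="bvtbvjtbjjip" (len 12), cursors c1@4 c2@8, authorship ..11..22....
After op 4 (move_left): buffer="bvtbvjtbjjip" (len 12), cursors c1@3 c2@7, authorship ..11..22....

Answer: bvtbvjtbjjip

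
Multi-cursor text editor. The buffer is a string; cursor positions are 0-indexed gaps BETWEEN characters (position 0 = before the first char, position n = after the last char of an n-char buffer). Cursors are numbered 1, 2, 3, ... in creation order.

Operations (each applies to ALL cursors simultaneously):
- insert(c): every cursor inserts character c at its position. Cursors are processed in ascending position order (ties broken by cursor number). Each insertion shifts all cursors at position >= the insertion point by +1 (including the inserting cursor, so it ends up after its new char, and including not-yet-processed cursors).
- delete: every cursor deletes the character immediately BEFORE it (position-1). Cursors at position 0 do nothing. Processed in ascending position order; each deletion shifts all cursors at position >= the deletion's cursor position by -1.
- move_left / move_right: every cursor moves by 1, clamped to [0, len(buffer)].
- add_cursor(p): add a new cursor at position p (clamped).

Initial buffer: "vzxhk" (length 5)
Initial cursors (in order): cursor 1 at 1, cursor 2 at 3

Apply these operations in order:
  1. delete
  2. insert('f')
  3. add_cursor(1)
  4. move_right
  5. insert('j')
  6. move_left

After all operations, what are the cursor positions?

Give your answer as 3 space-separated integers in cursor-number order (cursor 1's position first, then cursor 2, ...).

After op 1 (delete): buffer="zhk" (len 3), cursors c1@0 c2@1, authorship ...
After op 2 (insert('f')): buffer="fzfhk" (len 5), cursors c1@1 c2@3, authorship 1.2..
After op 3 (add_cursor(1)): buffer="fzfhk" (len 5), cursors c1@1 c3@1 c2@3, authorship 1.2..
After op 4 (move_right): buffer="fzfhk" (len 5), cursors c1@2 c3@2 c2@4, authorship 1.2..
After op 5 (insert('j')): buffer="fzjjfhjk" (len 8), cursors c1@4 c3@4 c2@7, authorship 1.132.2.
After op 6 (move_left): buffer="fzjjfhjk" (len 8), cursors c1@3 c3@3 c2@6, authorship 1.132.2.

Answer: 3 6 3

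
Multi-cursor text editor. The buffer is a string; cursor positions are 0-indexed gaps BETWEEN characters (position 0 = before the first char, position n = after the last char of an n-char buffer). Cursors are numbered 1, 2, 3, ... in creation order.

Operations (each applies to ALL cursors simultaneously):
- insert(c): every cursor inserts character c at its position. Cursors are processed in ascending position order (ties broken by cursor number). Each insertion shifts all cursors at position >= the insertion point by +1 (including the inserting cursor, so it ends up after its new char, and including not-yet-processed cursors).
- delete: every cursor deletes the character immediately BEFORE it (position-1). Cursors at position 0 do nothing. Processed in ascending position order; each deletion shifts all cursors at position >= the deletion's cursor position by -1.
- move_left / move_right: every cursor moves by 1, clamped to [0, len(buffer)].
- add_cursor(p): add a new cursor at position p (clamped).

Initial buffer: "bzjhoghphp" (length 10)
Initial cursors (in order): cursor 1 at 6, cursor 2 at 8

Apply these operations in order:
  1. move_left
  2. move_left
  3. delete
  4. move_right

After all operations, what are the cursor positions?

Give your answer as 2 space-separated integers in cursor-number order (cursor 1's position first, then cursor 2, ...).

Answer: 4 5

Derivation:
After op 1 (move_left): buffer="bzjhoghphp" (len 10), cursors c1@5 c2@7, authorship ..........
After op 2 (move_left): buffer="bzjhoghphp" (len 10), cursors c1@4 c2@6, authorship ..........
After op 3 (delete): buffer="bzjohphp" (len 8), cursors c1@3 c2@4, authorship ........
After op 4 (move_right): buffer="bzjohphp" (len 8), cursors c1@4 c2@5, authorship ........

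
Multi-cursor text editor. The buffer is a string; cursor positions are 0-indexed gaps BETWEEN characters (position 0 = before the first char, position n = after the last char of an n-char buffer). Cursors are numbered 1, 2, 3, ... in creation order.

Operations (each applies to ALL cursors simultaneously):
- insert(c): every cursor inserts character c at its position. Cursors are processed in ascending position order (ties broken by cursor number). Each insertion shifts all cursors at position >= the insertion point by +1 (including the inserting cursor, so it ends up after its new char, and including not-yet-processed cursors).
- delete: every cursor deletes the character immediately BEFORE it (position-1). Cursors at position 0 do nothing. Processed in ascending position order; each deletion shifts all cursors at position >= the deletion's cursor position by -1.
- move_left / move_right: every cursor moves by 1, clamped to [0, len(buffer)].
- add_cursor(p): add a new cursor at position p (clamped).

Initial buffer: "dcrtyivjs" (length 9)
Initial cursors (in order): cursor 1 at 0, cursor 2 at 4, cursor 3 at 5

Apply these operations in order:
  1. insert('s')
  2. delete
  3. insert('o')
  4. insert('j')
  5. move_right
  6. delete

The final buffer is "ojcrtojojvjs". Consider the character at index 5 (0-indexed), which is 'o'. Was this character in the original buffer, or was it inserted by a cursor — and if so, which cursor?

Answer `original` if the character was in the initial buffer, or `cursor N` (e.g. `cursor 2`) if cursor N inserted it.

Answer: cursor 2

Derivation:
After op 1 (insert('s')): buffer="sdcrtsysivjs" (len 12), cursors c1@1 c2@6 c3@8, authorship 1....2.3....
After op 2 (delete): buffer="dcrtyivjs" (len 9), cursors c1@0 c2@4 c3@5, authorship .........
After op 3 (insert('o')): buffer="odcrtoyoivjs" (len 12), cursors c1@1 c2@6 c3@8, authorship 1....2.3....
After op 4 (insert('j')): buffer="ojdcrtojyojivjs" (len 15), cursors c1@2 c2@8 c3@11, authorship 11....22.33....
After op 5 (move_right): buffer="ojdcrtojyojivjs" (len 15), cursors c1@3 c2@9 c3@12, authorship 11....22.33....
After op 6 (delete): buffer="ojcrtojojvjs" (len 12), cursors c1@2 c2@7 c3@9, authorship 11...2233...
Authorship (.=original, N=cursor N): 1 1 . . . 2 2 3 3 . . .
Index 5: author = 2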